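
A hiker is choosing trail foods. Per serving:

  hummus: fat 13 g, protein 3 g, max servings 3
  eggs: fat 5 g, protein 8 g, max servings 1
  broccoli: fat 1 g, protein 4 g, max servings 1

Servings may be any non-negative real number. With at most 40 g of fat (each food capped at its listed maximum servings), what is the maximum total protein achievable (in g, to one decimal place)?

19.8 g

Protein per g fat: broccoli 4, eggs 1.6, hummus 0.2308.
Take 1 serving of broccoli: uses 1 g fat, +4.0 g protein (running total 4.0 g).
Take 1 serving of eggs: uses 5 g fat, +8.0 g protein (running total 12.0 g).
Take 2.615 servings of hummus: uses 34 g fat, +7.8 g protein (running total 19.8 g).
Greedy by best ratio exhausts the fat allowance optimally: 19.8 g.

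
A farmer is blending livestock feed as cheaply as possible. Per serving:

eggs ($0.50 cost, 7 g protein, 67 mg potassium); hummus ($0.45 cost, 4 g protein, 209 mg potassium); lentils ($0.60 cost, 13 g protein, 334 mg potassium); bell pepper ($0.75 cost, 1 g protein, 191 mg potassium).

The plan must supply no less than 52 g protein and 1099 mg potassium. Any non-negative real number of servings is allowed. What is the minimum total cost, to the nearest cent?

An LP optimum is at a vertex; with two nutrient constraints at most two foods are used. Check each candidate.
eggs only: max(52/7, 1099/67) = 16.4 servings → $8.20.
hummus only: max(52/4, 1099/209) = 13 servings → $5.85.
lentils only: max(52/13, 1099/334) = 4 servings → $2.40.
bell pepper only: max(52/1, 1099/191) = 52 servings → $39.00.
eggs + hummus with both tight: 5.416 servings and 3.522 servings → $4.29.
eggs + lentils with both tight: 2.1 servings and 2.869 servings → $2.77.
eggs + bell pepper with both tight: 6.955 servings and 3.314 servings → $5.96.
hummus + lentils: the both-tight solution has a negative serving — not a feasible corner.
hummus + bell pepper with both targets exact would need a negative amount; discard.
lentils + bell pepper: intersection lies outside the first quadrant.
Cheapest feasible corner: $2.40.

$2.40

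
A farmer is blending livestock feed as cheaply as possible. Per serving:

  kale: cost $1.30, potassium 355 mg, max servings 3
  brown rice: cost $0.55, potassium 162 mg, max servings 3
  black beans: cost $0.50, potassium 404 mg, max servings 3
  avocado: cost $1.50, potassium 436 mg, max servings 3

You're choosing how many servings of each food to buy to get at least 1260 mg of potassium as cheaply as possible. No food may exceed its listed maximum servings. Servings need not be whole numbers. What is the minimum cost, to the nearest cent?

$1.66

Cost per mg of potassium: black beans $0.0012, brown rice $0.0034, avocado $0.0034, kale $0.0037.
Take 3 servings of black beans: +1212.0 mg potassium for $1.50 (total $1.50, still need 48.0 mg).
Take 0.2963 servings of brown rice: +48.0 mg potassium for $0.16 (total $1.66, still need 0.0 mg).
Greedy by cheapest-per-mg is optimal for a single linear constraint, so the minimum cost is $1.66.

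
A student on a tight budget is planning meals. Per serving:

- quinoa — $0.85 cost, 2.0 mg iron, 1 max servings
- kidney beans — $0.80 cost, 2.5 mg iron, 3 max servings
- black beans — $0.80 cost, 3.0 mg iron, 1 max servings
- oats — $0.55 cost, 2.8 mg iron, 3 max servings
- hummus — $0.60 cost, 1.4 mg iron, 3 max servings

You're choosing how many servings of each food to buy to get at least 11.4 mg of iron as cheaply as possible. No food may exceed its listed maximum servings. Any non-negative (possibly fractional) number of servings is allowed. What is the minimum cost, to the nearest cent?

Cost per mg of iron: oats $0.1964, black beans $0.2667, kidney beans $0.3200, quinoa $0.4250, hummus $0.4286.
Take 3 servings of oats: +8.4 mg iron for $1.65 (total $1.65, still need 3.0 mg).
Take 1 serving of black beans: +3.0 mg iron for $0.80 (total $2.45, still need 0.0 mg).
Filling from the cheapest source first is optimal under one linear minimum: $2.45.

$2.45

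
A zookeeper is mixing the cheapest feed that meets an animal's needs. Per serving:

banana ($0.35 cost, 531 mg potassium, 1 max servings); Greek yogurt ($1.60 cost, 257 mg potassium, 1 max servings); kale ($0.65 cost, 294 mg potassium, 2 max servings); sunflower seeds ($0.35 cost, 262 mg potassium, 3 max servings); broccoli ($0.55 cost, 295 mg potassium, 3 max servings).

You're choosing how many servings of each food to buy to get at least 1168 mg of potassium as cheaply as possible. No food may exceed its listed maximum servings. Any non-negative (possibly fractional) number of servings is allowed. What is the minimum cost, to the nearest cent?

$1.20

Cost per mg of potassium: banana $0.0007, sunflower seeds $0.0013, broccoli $0.0019, kale $0.0022, Greek yogurt $0.0062.
Take 1 serving of banana: +531.0 mg potassium for $0.35 (total $0.35, still need 637.0 mg).
Take 2.431 servings of sunflower seeds: +637.0 mg potassium for $0.85 (total $1.20, still need 0.0 mg).
Filling from the cheapest source first is optimal under one linear minimum: $1.20.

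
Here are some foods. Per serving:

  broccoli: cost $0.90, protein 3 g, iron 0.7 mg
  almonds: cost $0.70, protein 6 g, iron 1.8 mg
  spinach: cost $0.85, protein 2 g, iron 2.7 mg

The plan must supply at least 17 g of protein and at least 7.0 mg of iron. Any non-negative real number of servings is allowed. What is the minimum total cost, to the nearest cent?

$2.54

Two binding constraints pin down two serving amounts, so the optimal mix uses at most two foods. The candidates are each food alone (scaled to the tighter of protein/iron) and each pair with both constraints tight.
broccoli only: max(17/3, 7.0/0.7) = 10 servings → $9.00.
almonds only: max(17/6, 7.0/1.8) = 3.889 servings → $2.72.
spinach only: max(17/2, 7.0/2.7) = 8.5 servings → $7.22.
broccoli + almonds: the both-tight solution has a negative serving — not a feasible corner.
broccoli + spinach with both tight: 4.761 servings and 1.358 servings → $5.44.
almonds + spinach with both tight: 2.532 servings and 0.9048 servings → $2.54.
So the least-cost plan costs $2.54.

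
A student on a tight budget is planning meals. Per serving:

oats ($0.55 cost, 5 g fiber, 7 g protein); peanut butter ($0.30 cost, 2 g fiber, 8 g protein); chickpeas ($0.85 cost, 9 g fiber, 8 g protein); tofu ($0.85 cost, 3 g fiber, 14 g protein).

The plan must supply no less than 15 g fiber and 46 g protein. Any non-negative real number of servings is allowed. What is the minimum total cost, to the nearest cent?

$2.00

A basic optimal solution has at most two foods positive. Try each food alone and each pair with both targets met exactly.
oats only: max(15/5, 46/7) = 6.571 servings → $3.61.
peanut butter only: max(15/2, 46/8) = 7.5 servings → $2.25.
chickpeas only: max(15/9, 46/8) = 5.75 servings → $4.89.
tofu only: max(15/3, 46/14) = 5 servings → $4.25.
oats + peanut butter with both tight: 1.077 servings and 4.808 servings → $2.03.
oats + chickpeas: the both-tight solution has a negative serving — not a feasible corner.
oats + tofu with both tight: 1.469 servings and 2.551 servings → $2.98.
peanut butter + chickpeas with both tight: 5.25 servings and 0.5 servings → $2.00.
peanut butter + tofu: the both-tight solution has a negative serving — not a feasible corner.
chickpeas + tofu with both tight: 0.7059 servings and 2.882 servings → $3.05.
So the least-cost plan costs $2.00.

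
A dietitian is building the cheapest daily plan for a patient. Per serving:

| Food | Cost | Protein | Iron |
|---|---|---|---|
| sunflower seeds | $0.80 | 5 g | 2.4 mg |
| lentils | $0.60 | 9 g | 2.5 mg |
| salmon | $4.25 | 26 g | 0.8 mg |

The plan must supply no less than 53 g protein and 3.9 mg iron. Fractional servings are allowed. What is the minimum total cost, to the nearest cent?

The cheapest plan sits at a corner of the feasible region — with two constraints it uses at most two foods.
sunflower seeds only: max(53/5, 3.9/2.4) = 10.6 servings → $8.48.
lentils only: max(53/9, 3.9/2.5) = 5.889 servings → $3.53.
salmon only: max(53/26, 3.9/0.8) = 4.875 servings → $20.72.
sunflower seeds + lentils: the both-tight solution has a negative serving — not a feasible corner.
sunflower seeds + salmon with both tight: 1.01 servings and 1.844 servings → $8.65.
lentils + salmon with both tight: 1.021 servings and 1.685 servings → $7.77.
Cheapest feasible corner: $3.53.

$3.53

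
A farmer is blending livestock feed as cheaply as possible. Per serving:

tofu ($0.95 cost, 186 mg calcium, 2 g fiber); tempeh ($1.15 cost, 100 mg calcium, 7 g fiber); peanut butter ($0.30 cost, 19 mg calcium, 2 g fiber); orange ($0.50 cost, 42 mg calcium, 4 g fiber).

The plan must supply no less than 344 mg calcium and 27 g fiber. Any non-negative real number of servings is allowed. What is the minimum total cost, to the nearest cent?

$3.63

Check every corner: each single food scaled to meet both minima, and each pair solved so both constraints bind.
tofu only: max(344/186, 27/2) = 13.5 servings → $12.82.
tempeh only: max(344/100, 27/7) = 3.857 servings → $4.44.
peanut butter only: max(344/19, 27/2) = 18.11 servings → $5.43.
orange only: max(344/42, 27/4) = 8.19 servings → $4.10.
tofu + tempeh: the both-tight solution has a negative serving — not a feasible corner.
tofu + peanut butter with both tight: 0.524 servings and 12.98 servings → $4.39.
tofu + orange with both tight: 0.3667 servings and 6.567 servings → $3.63.
tempeh + peanut butter with both tight: 2.612 servings and 4.358 servings → $4.31.
tempeh + orange with both tight: 2.283 servings and 2.755 servings → $4.00.
peanut butter + orange: the both-tight solution has a negative serving — not a feasible corner.
So the least-cost plan costs $3.63.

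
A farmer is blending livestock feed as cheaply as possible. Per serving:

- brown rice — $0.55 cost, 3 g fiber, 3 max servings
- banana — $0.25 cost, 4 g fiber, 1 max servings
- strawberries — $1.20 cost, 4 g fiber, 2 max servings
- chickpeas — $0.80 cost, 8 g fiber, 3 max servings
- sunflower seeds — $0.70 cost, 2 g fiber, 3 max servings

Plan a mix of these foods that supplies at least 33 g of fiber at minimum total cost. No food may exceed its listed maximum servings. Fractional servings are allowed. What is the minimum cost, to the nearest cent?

Cost per g of fiber: banana $0.0625, chickpeas $0.1000, brown rice $0.1833, strawberries $0.3000, sunflower seeds $0.3500.
Take 1 serving of banana: +4.0 g fiber for $0.25 (total $0.25, still need 29.0 g).
Take 3 servings of chickpeas: +24.0 g fiber for $2.40 (total $2.65, still need 5.0 g).
Take 1.667 servings of brown rice: +5.0 g fiber for $0.92 (total $3.57, still need 0.0 g).
Greedy by cheapest-per-g is optimal for a single linear constraint, so the minimum cost is $3.57.

$3.57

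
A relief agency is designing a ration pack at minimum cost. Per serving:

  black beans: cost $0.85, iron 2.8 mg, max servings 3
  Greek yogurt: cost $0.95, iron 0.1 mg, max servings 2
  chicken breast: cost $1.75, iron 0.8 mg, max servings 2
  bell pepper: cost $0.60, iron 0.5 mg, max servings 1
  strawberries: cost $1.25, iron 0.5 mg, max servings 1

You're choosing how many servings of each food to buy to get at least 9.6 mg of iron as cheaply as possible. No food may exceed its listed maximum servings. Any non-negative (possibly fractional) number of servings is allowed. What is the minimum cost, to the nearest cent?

Cost per mg of iron: black beans $0.3036, bell pepper $1.2000, chicken breast $2.1875, strawberries $2.5000, Greek yogurt $9.5000.
Take 3 servings of black beans: +8.4 mg iron for $2.55 (total $2.55, still need 1.2 mg).
Take 1 serving of bell pepper: +0.5 mg iron for $0.60 (total $3.15, still need 0.7 mg).
Take 0.875 servings of chicken breast: +0.7 mg iron for $1.53 (total $4.68, still need 0.0 mg).
Greedy by cheapest-per-mg is optimal for a single linear constraint, so the minimum cost is $4.68.

$4.68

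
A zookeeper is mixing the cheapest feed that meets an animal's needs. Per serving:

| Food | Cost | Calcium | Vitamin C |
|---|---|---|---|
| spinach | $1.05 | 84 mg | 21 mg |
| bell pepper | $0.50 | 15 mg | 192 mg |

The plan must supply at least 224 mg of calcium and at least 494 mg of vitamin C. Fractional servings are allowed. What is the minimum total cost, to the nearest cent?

For a min-cost LP with two ≥-constraints, a basic feasible solution has at most two positive variables.
spinach only: max(224/84, 494/21) = 23.52 servings → $24.70.
bell pepper only: max(224/15, 494/192) = 14.93 servings → $7.47.
spinach + bell pepper with both tight: 2.251 servings and 2.327 servings → $3.53.
So the least-cost plan costs $3.53.

$3.53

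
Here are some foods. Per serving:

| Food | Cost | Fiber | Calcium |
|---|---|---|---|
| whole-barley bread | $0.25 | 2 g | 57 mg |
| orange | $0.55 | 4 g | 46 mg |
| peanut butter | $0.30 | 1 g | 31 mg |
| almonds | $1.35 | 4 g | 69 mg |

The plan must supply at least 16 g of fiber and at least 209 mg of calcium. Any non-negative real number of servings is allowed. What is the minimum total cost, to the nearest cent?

For a min-cost LP with two ≥-constraints, a basic feasible solution has at most two positive variables.
whole-barley bread only: max(16/2, 209/57) = 8 servings → $2.00.
orange only: max(16/4, 209/46) = 4.543 servings → $2.50.
peanut butter only: max(16/1, 209/31) = 16 servings → $4.80.
almonds only: max(16/4, 209/69) = 4 servings → $5.40.
whole-barley bread + orange with both tight: 0.7353 servings and 3.632 servings → $2.18.
whole-barley bread + peanut butter: the both-tight solution has a negative serving — not a feasible corner.
whole-barley bread + almonds: intersection lies outside the first quadrant.
orange + peanut butter with both tight: 3.679 servings and 1.282 servings → $2.41.
orange + almonds with both tight: 2.913 servings and 1.087 servings → $3.07.
peanut butter + almonds: intersection lies outside the first quadrant.
So the least-cost plan costs $2.00.

$2.00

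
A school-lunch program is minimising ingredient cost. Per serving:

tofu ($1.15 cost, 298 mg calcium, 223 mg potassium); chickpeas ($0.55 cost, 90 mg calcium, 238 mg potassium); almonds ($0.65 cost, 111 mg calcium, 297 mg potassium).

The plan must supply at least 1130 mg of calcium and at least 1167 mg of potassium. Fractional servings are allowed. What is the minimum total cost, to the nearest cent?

$4.69

Check every corner: each single food scaled to meet both minima, and each pair solved so both constraints bind.
tofu only: max(1130/298, 1167/223) = 5.233 servings → $6.02.
chickpeas only: max(1130/90, 1167/238) = 12.56 servings → $6.91.
almonds only: max(1130/111, 1167/297) = 10.18 servings → $6.62.
tofu + chickpeas with both tight: 3.223 servings and 1.883 servings → $4.74.
tofu + almonds with both tight: 3.232 servings and 1.502 servings → $4.69.
chickpeas + almonds: the both-tight solution has a negative serving — not a feasible corner.
The minimum over all feasible corners is $4.69.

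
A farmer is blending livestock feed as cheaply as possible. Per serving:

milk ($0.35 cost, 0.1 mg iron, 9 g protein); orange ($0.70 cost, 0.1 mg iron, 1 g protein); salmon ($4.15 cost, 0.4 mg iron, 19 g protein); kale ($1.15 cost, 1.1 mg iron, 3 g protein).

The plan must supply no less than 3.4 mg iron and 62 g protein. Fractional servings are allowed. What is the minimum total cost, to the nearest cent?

$5.04

With two linear requirements the optimum uses one or two foods; enumerate the corners.
milk only: max(3.4/0.1, 62/9) = 34 servings → $11.90.
orange only: max(3.4/0.1, 62/1) = 62 servings → $43.40.
salmon only: max(3.4/0.4, 62/19) = 8.5 servings → $35.27.
kale only: max(3.4/1.1, 62/3) = 20.67 servings → $23.77.
milk + orange with both tight: 3.5 servings and 30.5 servings → $22.57.
milk + salmon with both targets exact would need a negative amount; discard.
milk + kale with both tight: 6.042 servings and 2.542 servings → $5.04.
orange + salmon with both tight: 26.53 servings and 1.867 servings → $26.32.
orange + kale: the both-tight solution has a negative serving — not a feasible corner.
salmon + kale with both tight: 2.944 servings and 2.02 servings → $14.54.
Cheapest feasible corner: $5.04.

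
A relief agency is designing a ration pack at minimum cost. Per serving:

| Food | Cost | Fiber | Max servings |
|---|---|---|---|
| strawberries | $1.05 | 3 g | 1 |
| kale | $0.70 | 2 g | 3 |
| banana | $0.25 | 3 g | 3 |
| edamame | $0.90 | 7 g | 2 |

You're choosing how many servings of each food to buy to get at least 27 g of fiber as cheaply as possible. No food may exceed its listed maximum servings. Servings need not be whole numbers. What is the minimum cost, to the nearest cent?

$3.95

Cost per g of fiber: banana $0.0833, edamame $0.1286, strawberries $0.3500, kale $0.3500.
Take 3 servings of banana: +9.0 g fiber for $0.75 (total $0.75, still need 18.0 g).
Take 2 servings of edamame: +14.0 g fiber for $1.80 (total $2.55, still need 4.0 g).
Take 1 serving of strawberries: +3.0 g fiber for $1.05 (total $3.60, still need 1.0 g).
Take 0.5 servings of kale: +1.0 g fiber for $0.35 (total $3.95, still need 0.0 g).
Filling from the cheapest source first is optimal under one linear minimum: $3.95.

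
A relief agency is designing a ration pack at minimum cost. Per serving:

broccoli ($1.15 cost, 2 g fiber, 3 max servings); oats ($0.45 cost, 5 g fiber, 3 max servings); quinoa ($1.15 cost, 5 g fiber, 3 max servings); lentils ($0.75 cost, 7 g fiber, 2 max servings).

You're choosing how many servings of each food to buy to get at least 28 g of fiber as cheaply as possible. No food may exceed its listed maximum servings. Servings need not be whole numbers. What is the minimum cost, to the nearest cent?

Cost per g of fiber: oats $0.0900, lentils $0.1071, quinoa $0.2300, broccoli $0.5750.
Take 3 servings of oats: +15.0 g fiber for $1.35 (total $1.35, still need 13.0 g).
Take 1.857 servings of lentils: +13.0 g fiber for $1.39 (total $2.74, still need 0.0 g).
Filling from the cheapest source first is optimal under one linear minimum: $2.74.

$2.74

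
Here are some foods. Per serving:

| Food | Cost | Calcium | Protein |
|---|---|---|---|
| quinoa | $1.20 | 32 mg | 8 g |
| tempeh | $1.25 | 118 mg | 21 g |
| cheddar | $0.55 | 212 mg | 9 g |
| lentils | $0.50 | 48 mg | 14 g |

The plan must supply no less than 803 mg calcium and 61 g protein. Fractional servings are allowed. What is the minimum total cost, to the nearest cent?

An LP optimum is at a vertex; with two nutrient constraints at most two foods are used. Check each candidate.
quinoa only: max(803/32, 61/8) = 25.09 servings → $30.11.
tempeh only: max(803/118, 61/21) = 6.805 servings → $8.51.
cheddar only: max(803/212, 61/9) = 6.778 servings → $3.73.
lentils only: max(803/48, 61/14) = 16.73 servings → $8.36.
quinoa + tempeh: intersection lies outside the first quadrant.
quinoa + cheddar with both tight: 4.052 servings and 3.176 servings → $6.61.
quinoa + lentils: the both-tight solution has a negative serving — not a feasible corner.
tempeh + cheddar with both tight: 1.683 servings and 2.851 servings → $3.67.
tempeh + lentils with both targets exact would need a negative amount; discard.
cheddar + lentils with both tight: 3.278 servings and 2.25 servings → $2.93.
Cheapest feasible corner: $2.93.

$2.93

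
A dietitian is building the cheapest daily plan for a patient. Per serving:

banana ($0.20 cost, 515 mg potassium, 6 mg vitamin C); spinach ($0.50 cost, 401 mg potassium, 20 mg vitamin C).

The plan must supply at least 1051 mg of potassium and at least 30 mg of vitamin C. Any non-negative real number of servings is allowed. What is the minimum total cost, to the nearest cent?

Compare the cost at each extreme point of the feasible region.
banana only: max(1051/515, 30/6) = 5 servings → $1.00.
spinach only: max(1051/401, 30/20) = 2.621 servings → $1.31.
banana + spinach with both tight: 1.139 servings and 1.158 servings → $0.81.
So the least-cost plan costs $0.81.

$0.81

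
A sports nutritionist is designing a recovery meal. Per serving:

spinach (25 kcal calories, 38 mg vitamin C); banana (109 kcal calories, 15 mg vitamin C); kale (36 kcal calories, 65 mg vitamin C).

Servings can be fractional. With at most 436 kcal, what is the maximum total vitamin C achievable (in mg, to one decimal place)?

Vitamin C per kcal: kale 1.806, spinach 1.52, banana 0.1376.
With no serving limits, spend the whole calories allowance on kale: 436 kcal / 36 kcal × 65 mg = 787.2 mg.

787.2 mg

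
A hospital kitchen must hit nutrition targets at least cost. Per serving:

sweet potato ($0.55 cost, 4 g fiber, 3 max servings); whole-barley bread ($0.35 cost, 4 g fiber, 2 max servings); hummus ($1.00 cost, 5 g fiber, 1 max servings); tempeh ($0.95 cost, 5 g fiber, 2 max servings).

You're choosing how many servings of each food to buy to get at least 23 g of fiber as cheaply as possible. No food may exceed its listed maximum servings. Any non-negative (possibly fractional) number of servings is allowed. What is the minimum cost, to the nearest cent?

$2.92

Cost per g of fiber: whole-barley bread $0.0875, sweet potato $0.1375, tempeh $0.1900, hummus $0.2000.
Take 2 servings of whole-barley bread: +8.0 g fiber for $0.70 (total $0.70, still need 15.0 g).
Take 3 servings of sweet potato: +12.0 g fiber for $1.65 (total $2.35, still need 3.0 g).
Take 0.6 servings of tempeh: +3.0 g fiber for $0.57 (total $2.92, still need 0.0 g).
Filling from the cheapest source first is optimal under one linear minimum: $2.92.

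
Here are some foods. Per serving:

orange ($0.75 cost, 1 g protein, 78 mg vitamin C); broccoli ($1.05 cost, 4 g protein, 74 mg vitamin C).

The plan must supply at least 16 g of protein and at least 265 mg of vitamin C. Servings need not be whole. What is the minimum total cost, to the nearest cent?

An LP optimum is at a vertex; with two nutrient constraints at most two foods are used. Check each candidate.
orange only: max(16/1, 265/78) = 16 servings → $12.00.
broccoli only: max(16/4, 265/74) = 4 servings → $4.20.
orange + broccoli with both targets exact would need a negative amount; discard.
The minimum over all feasible corners is $4.20.

$4.20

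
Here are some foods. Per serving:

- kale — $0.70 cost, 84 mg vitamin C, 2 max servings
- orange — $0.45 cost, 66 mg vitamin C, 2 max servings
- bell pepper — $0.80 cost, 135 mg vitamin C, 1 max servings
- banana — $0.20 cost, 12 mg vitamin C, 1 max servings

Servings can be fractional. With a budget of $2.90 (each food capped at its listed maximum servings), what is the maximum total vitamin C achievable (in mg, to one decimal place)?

411.0 mg

Vitamin C per dollar: bell pepper 168.8, orange 146.7, kale 120, banana 60.
Take 1 serving of bell pepper: spends $0.80, +135.0 mg vitamin C (running total 135.0 mg).
Take 2 servings of orange: spends $0.90, +132.0 mg vitamin C (running total 267.0 mg).
Take 1.714 servings of kale: spends $1.20, +144.0 mg vitamin C (running total 411.0 mg).
Greedy by best ratio exhausts the cost allowance optimally: 411.0 mg.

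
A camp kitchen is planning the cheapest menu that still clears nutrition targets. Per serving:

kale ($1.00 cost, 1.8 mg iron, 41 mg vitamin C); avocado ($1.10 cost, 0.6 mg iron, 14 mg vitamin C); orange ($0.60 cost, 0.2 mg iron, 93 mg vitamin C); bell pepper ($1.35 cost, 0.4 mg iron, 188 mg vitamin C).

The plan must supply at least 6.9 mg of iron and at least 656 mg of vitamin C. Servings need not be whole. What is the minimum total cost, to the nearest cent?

kale only: max(6.9/1.8, 656/41) = 16 servings → $16.00.
avocado only: max(6.9/0.6, 656/14) = 46.86 servings → $51.54.
orange only: max(6.9/0.2, 656/93) = 34.5 servings → $20.70.
bell pepper only: max(6.9/0.4, 656/188) = 17.25 servings → $23.29.
kale + avocado: intersection lies outside the first quadrant.
kale + orange with both tight: 3.207 servings and 5.64 servings → $6.59.
kale + bell pepper with both tight: 3.214 servings and 2.789 servings → $6.98.
avocado + orange with both tight: 9.632 servings and 5.604 servings → $13.96.
avocado + bell pepper with both tight: 9.653 servings and 2.771 servings → $14.36.
orange + bell pepper with both targets exact would need a negative amount; discard.
The minimum over all feasible corners is $6.59.

$6.59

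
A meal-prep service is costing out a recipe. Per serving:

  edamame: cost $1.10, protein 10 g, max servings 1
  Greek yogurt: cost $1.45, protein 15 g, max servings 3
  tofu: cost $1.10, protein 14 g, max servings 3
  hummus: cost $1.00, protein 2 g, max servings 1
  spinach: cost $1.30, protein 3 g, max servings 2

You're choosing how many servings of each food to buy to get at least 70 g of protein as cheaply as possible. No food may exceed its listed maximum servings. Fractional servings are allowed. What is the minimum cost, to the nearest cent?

$6.01

Cost per g of protein: tofu $0.0786, Greek yogurt $0.0967, edamame $0.1100, spinach $0.4333, hummus $0.5000.
Take 3 servings of tofu: +42.0 g protein for $3.30 (total $3.30, still need 28.0 g).
Take 1.867 servings of Greek yogurt: +28.0 g protein for $2.71 (total $6.01, still need 0.0 g).
Greedy by cheapest-per-g is optimal for a single linear constraint, so the minimum cost is $6.01.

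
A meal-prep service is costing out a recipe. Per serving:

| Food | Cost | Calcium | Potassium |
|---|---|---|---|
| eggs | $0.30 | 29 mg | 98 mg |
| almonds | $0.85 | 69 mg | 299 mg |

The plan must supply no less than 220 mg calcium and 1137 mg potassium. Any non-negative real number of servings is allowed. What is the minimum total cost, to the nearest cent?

$3.23

Two binding constraints pin down two serving amounts, so the optimal mix uses at most two foods. The candidates are each food alone (scaled to the tighter of calcium/potassium) and each pair with both constraints tight.
eggs only: max(220/29, 1137/98) = 11.6 servings → $3.48.
almonds only: max(220/69, 1137/299) = 3.803 servings → $3.23.
eggs + almonds: the both-tight solution has a negative serving — not a feasible corner.
Cheapest feasible corner: $3.23.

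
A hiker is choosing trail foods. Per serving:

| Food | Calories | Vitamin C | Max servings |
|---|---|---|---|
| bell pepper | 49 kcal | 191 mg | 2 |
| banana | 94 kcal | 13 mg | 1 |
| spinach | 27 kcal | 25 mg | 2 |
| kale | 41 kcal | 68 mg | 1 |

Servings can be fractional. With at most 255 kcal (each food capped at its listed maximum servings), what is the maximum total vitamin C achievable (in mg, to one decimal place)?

508.6 mg

Vitamin C per kcal: bell pepper 3.898, kale 1.659, spinach 0.9259, banana 0.1383.
Take 2 servings of bell pepper: uses 98 kcal, +382.0 mg vitamin C (running total 382.0 mg).
Take 1 serving of kale: uses 41 kcal, +68.0 mg vitamin C (running total 450.0 mg).
Take 2 servings of spinach: uses 54 kcal, +50.0 mg vitamin C (running total 500.0 mg).
Take 0.6596 servings of banana: uses 62 kcal, +8.6 mg vitamin C (running total 508.6 mg).
Greedy by best ratio exhausts the calories allowance optimally: 508.6 mg.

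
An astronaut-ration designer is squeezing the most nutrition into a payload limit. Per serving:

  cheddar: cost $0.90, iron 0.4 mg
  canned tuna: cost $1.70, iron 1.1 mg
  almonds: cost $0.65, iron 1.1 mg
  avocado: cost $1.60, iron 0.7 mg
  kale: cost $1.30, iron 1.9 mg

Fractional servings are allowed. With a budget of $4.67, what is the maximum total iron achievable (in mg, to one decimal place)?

Iron per dollar: almonds 1.692, kale 1.462, canned tuna 0.6471, cheddar 0.4444, avocado 0.4375.
With no serving limits, spend the whole cost allowance on almonds: $4.67 / $0.65 × 1.1 mg = 7.9 mg.

7.9 mg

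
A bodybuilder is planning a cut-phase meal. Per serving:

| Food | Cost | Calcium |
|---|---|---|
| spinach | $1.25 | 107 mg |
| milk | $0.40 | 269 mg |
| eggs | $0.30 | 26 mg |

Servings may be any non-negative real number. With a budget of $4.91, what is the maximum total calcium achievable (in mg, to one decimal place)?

3302.0 mg

Calcium per dollar: milk 672.5, eggs 86.67, spinach 85.6.
With no serving limits, spend the whole cost allowance on milk: $4.91 / $0.40 × 269 mg = 3302.0 mg.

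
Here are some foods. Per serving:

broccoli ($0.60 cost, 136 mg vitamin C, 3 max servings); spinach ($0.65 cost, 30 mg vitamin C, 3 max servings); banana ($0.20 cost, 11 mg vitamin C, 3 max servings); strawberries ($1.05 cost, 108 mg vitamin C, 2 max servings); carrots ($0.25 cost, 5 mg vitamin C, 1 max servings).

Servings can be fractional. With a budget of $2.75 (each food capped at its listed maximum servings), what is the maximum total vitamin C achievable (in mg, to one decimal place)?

505.7 mg

Vitamin C per dollar: broccoli 226.7, strawberries 102.9, banana 55, spinach 46.15, carrots 20.
Take 3 servings of broccoli: spends $1.80, +408.0 mg vitamin C (running total 408.0 mg).
Take 0.9048 servings of strawberries: spends $0.95, +97.7 mg vitamin C (running total 505.7 mg).
Filling greedily by vitamin C-per-dollar is optimal for one linear limit, giving 505.7 mg.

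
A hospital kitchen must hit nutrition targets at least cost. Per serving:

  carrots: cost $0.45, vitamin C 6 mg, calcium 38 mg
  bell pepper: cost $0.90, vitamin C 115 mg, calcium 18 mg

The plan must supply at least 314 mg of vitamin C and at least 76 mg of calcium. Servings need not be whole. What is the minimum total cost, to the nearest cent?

$2.75

With two linear requirements the optimum uses one or two foods; enumerate the corners.
carrots only: max(314/6, 76/38) = 52.33 servings → $23.55.
bell pepper only: max(314/115, 76/18) = 4.222 servings → $3.80.
carrots + bell pepper with both tight: 0.7245 servings and 2.693 servings → $2.75.
The minimum over all feasible corners is $2.75.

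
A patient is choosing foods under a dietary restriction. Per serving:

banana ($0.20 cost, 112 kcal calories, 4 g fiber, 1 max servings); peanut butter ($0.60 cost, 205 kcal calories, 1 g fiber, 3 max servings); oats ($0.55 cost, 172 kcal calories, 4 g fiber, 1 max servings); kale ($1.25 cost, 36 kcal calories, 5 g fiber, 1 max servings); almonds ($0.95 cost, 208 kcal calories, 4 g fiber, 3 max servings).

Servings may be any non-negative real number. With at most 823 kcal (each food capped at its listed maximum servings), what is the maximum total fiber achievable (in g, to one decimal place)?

Fiber per kcal: kale 0.1389, banana 0.03571, oats 0.02326, almonds 0.01923, peanut butter 0.004878.
Take 1 serving of kale: uses 36 kcal, +5.0 g fiber (running total 5.0 g).
Take 1 serving of banana: uses 112 kcal, +4.0 g fiber (running total 9.0 g).
Take 1 serving of oats: uses 172 kcal, +4.0 g fiber (running total 13.0 g).
Take 2.418 servings of almonds: uses 503 kcal, +9.7 g fiber (running total 22.7 g).
Filling greedily by fiber-per-kcal is optimal for one linear limit, giving 22.7 g.

22.7 g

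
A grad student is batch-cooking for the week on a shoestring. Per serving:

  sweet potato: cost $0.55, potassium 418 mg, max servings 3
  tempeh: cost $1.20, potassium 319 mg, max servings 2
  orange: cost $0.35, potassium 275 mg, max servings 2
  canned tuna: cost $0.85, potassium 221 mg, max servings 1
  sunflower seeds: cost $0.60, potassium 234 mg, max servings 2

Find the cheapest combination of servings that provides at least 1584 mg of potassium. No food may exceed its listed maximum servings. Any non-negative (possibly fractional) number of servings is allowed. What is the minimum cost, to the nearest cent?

$2.06

Cost per mg of potassium: orange $0.0013, sweet potato $0.0013, sunflower seeds $0.0026, tempeh $0.0038, canned tuna $0.0038.
Take 2 servings of orange: +550.0 mg potassium for $0.70 (total $0.70, still need 1034.0 mg).
Take 2.474 servings of sweet potato: +1034.0 mg potassium for $1.36 (total $2.06, still need 0.0 mg).
Filling from the cheapest source first is optimal under one linear minimum: $2.06.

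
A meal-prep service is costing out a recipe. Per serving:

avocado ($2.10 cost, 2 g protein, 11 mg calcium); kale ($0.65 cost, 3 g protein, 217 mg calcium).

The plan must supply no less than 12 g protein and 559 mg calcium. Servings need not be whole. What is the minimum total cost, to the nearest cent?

This is a tiny linear program; its minimum lies at a vertex of the feasible set. List the vertices and price them.
avocado only: max(12/2, 559/11) = 50.82 servings → $106.72.
kale only: max(12/3, 559/217) = 4 servings → $2.60.
avocado + kale with both tight: 2.312 servings and 2.459 servings → $6.45.
So the least-cost plan costs $2.60.

$2.60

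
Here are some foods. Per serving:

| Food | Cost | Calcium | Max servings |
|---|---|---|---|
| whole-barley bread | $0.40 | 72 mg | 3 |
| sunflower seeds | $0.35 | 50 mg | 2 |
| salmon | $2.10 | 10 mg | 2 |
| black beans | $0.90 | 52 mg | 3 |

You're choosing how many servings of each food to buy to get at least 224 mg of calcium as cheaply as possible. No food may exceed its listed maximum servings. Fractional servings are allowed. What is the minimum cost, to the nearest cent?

Cost per mg of calcium: whole-barley bread $0.0056, sunflower seeds $0.0070, black beans $0.0173, salmon $0.2100.
Take 3 servings of whole-barley bread: +216.0 mg calcium for $1.20 (total $1.20, still need 8.0 mg).
Take 0.16 servings of sunflower seeds: +8.0 mg calcium for $0.06 (total $1.26, still need 0.0 mg).
Filling from the cheapest source first is optimal under one linear minimum: $1.26.

$1.26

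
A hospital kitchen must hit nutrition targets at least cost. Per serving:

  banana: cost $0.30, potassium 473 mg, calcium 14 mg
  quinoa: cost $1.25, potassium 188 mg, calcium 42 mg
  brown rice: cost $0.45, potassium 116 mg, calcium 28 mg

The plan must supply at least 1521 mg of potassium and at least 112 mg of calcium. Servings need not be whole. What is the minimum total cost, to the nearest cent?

banana only: max(1521/473, 112/14) = 8 servings → $2.40.
quinoa only: max(1521/188, 112/42) = 8.09 servings → $10.11.
brown rice only: max(1521/116, 112/28) = 13.11 servings → $5.90.
banana + quinoa with both tight: 2.485 servings and 1.838 servings → $3.04.
banana + brown rice with both tight: 2.547 servings and 2.727 servings → $1.99.
quinoa + brown rice: intersection lies outside the first quadrant.
Cheapest feasible corner: $1.99.

$1.99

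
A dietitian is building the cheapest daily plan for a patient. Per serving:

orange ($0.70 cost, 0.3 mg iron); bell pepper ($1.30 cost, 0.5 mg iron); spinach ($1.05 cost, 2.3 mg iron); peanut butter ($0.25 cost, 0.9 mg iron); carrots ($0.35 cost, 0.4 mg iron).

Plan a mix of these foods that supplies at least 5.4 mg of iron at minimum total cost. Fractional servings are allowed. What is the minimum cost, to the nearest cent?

$1.50

Cost per mg of iron: peanut butter $0.2778, spinach $0.4565, carrots $0.8750, orange $2.3333, bell pepper $2.6000.
With no serving limits, use only peanut butter: 5.4 mg / 0.9 mg = 6 servings × $0.25 = $1.50.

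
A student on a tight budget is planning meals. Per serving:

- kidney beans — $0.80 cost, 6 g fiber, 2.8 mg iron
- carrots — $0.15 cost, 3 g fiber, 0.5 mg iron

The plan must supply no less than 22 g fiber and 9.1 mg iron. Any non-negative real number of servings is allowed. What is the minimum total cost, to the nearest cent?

$2.61

At the optimum either one food covers both requirements or two foods hit both targets exactly; no other combination can be cheaper.
kidney beans only: max(22/6, 9.1/2.8) = 3.667 servings → $2.93.
carrots only: max(22/3, 9.1/0.5) = 18.2 servings → $2.73.
kidney beans + carrots with both tight: 3.019 servings and 1.296 servings → $2.61.
Cheapest feasible corner: $2.61.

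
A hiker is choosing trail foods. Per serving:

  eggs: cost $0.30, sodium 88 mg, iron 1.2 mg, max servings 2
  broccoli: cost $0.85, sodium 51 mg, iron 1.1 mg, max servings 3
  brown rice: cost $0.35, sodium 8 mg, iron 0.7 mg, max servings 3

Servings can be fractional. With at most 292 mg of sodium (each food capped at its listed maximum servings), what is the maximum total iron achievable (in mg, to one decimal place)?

7.0 mg

Iron per mg sodium: brown rice 0.0875, broccoli 0.02157, eggs 0.01364.
Take 3 servings of brown rice: uses 24 mg sodium, +2.1 mg iron (running total 2.1 mg).
Take 3 servings of broccoli: uses 153 mg sodium, +3.3 mg iron (running total 5.4 mg).
Take 1.307 servings of eggs: uses 115 mg sodium, +1.6 mg iron (running total 7.0 mg).
Greedy by best ratio exhausts the sodium allowance optimally: 7.0 mg.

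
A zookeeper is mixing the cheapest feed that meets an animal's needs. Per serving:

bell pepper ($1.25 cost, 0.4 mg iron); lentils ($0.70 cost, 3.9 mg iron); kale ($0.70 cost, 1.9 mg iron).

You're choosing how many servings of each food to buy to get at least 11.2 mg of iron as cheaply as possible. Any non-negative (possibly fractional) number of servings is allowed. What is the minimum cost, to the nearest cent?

Cost per mg of iron: lentils $0.1795, kale $0.3684, bell pepper $3.1250.
With no serving limits, use only lentils: 11.2 mg / 3.9 mg = 2.872 servings × $0.70 = $2.01.

$2.01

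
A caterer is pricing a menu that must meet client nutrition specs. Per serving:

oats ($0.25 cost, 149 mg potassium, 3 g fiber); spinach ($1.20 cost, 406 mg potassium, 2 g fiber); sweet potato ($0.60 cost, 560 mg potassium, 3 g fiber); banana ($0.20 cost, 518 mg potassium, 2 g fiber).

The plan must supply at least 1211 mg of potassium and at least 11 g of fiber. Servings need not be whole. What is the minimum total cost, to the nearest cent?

$0.97

The cheapest plan sits at a corner of the feasible region — with two constraints it uses at most two foods.
oats only: max(1211/149, 11/3) = 8.128 servings → $2.03.
spinach only: max(1211/406, 11/2) = 5.5 servings → $6.60.
sweet potato only: max(1211/560, 11/3) = 3.667 servings → $2.20.
banana only: max(1211/518, 11/2) = 5.5 servings → $1.10.
oats + spinach with both tight: 2.222 servings and 2.167 servings → $3.16.
oats + sweet potato with both tight: 2.049 servings and 1.617 servings → $1.48.
oats + banana with both tight: 2.608 servings and 1.588 servings → $0.97.
spinach + sweet potato: intersection lies outside the first quadrant.
spinach + banana: the both-tight solution has a negative serving — not a feasible corner.
sweet potato + banana: intersection lies outside the first quadrant.
So the least-cost plan costs $0.97.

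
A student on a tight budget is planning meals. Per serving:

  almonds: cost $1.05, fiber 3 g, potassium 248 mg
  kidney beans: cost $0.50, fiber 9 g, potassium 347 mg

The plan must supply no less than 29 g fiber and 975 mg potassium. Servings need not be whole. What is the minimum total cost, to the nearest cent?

$1.61

Check every corner: each single food scaled to meet both minima, and each pair solved so both constraints bind.
almonds only: max(29/3, 975/248) = 9.667 servings → $10.15.
kidney beans only: max(29/9, 975/347) = 3.222 servings → $1.61.
almonds + kidney beans: the both-tight solution has a negative serving — not a feasible corner.
The minimum over all feasible corners is $1.61.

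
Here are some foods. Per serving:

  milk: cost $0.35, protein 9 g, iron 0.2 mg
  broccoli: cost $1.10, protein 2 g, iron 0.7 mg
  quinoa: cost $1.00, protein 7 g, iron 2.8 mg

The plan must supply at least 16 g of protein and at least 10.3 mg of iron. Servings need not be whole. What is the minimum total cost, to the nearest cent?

An LP optimum is at a vertex; with two nutrient constraints at most two foods are used. Check each candidate.
milk only: max(16/9, 10.3/0.2) = 51.5 servings → $18.02.
broccoli only: max(16/2, 10.3/0.7) = 14.71 servings → $16.19.
quinoa only: max(16/7, 10.3/2.8) = 3.679 servings → $3.68.
milk + broccoli: the both-tight solution has a negative serving — not a feasible corner.
milk + quinoa: intersection lies outside the first quadrant.
broccoli + quinoa: the both-tight solution has a negative serving — not a feasible corner.
Cheapest feasible corner: $3.68.

$3.68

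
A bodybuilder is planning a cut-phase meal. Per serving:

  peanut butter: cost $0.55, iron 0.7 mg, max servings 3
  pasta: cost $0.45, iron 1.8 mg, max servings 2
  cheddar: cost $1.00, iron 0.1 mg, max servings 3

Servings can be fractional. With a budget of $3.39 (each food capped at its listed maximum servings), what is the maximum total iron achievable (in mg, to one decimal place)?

5.8 mg

Iron per dollar: pasta 4, peanut butter 1.273, cheddar 0.1.
Take 2 servings of pasta: spends $0.90, +3.6 mg iron (running total 3.6 mg).
Take 3 servings of peanut butter: spends $1.65, +2.1 mg iron (running total 5.7 mg).
Take 0.84 servings of cheddar: spends $0.84, +0.1 mg iron (running total 5.8 mg).
Filling greedily by iron-per-dollar is optimal for one linear limit, giving 5.8 mg.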